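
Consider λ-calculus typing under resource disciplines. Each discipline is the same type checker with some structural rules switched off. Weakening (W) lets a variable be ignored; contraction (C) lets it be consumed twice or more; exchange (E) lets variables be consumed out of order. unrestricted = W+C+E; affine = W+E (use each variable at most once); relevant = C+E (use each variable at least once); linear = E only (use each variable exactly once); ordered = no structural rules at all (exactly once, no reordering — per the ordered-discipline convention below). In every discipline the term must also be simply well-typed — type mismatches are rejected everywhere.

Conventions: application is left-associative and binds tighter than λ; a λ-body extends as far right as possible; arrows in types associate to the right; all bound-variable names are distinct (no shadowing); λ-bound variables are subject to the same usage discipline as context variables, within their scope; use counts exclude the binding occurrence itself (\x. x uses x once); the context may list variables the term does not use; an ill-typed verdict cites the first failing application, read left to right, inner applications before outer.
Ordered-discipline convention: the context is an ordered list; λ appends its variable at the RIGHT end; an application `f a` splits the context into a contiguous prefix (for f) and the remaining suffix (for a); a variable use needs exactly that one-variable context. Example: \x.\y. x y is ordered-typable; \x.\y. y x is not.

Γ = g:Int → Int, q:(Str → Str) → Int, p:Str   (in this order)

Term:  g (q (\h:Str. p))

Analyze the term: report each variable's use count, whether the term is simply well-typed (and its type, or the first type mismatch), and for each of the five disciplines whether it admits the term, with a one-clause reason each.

usage: g: 1×; q: 1×; p: 1×; h (bound): 0×
order of uses: g, q, p
typing: ✓ — Int
ordered: ✗ — h left unused
linear: ✗ — h left unused
affine: ✓ — none of g, q, p, h used more than once
relevant: ✗ — h left unused
unrestricted: ✓ — simply typable at Int; W, C, E all held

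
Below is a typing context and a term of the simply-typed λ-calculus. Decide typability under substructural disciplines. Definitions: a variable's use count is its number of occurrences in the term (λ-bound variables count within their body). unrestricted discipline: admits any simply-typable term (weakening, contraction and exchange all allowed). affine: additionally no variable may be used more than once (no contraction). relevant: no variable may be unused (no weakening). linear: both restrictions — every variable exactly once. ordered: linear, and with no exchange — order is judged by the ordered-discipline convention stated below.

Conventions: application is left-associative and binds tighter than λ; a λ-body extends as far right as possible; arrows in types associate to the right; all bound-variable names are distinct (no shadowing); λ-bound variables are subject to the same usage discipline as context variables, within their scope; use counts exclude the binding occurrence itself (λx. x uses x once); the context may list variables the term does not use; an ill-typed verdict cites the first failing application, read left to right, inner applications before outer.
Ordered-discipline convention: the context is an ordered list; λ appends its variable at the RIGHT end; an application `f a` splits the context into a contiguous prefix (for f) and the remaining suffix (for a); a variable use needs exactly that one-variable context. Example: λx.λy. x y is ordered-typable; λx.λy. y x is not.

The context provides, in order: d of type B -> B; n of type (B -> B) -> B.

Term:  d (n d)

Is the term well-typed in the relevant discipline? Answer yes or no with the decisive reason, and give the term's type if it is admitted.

yes — at least one use each (d, n); term : B
usage: d: 2, n: 1
order of uses: d, n, d
typing: well-typed — term : B
across the five disciplines: ordered ✗, linear ✗, affine ✗, relevant ✓, unrestricted ✓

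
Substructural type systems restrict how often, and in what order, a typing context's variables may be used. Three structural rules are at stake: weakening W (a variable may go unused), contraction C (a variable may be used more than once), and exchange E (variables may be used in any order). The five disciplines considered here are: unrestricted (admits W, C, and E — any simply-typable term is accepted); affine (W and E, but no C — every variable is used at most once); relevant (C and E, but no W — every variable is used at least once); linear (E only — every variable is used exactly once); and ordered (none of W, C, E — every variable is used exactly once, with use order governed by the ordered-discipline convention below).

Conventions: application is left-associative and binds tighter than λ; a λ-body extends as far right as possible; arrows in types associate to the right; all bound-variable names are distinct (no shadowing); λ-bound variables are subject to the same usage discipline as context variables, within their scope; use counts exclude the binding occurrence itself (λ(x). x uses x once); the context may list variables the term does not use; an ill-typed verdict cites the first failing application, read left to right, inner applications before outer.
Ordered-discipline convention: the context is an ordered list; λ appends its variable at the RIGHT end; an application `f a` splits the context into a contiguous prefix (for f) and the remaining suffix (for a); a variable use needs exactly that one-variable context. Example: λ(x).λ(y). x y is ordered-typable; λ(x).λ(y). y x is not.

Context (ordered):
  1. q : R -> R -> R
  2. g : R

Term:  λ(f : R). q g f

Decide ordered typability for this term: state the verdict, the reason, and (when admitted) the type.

yes — q, g, f: once each, no exchange needed; term : R -> R
counts: q: 1×, g: 1×, f (bound): 1×
left-to-right use order: q, g, f
typing: well-typed at R -> R
all disciplines: ordered ✓, linear ✓, affine ✓, relevant ✓, unrestricted ✓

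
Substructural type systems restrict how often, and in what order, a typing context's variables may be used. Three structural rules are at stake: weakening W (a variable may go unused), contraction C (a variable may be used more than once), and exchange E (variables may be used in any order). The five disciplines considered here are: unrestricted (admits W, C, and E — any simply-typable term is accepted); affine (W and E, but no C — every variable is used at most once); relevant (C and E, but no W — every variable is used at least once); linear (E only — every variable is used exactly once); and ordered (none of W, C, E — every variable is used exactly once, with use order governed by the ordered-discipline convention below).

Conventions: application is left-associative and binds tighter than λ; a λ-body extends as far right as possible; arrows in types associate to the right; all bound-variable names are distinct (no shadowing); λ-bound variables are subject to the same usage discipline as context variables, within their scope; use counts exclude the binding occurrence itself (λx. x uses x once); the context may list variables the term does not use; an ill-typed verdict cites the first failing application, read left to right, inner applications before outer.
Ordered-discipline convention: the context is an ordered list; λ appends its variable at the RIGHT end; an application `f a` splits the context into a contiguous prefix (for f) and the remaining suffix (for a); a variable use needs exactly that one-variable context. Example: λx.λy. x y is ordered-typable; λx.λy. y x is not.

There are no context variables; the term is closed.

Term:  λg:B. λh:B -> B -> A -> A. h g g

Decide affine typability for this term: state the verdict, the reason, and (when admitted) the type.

no — g ×2 used more than once (contraction)
counts: g [bound]: 2×, h [bound]: 1×
use order (left to right): h, g, g
typing: ✓ — B -> (B -> B -> A -> A) -> A -> A
per-discipline verdicts: ordered ✗ · linear ✗ · affine ✗ · relevant ✓ · unrestricted ✓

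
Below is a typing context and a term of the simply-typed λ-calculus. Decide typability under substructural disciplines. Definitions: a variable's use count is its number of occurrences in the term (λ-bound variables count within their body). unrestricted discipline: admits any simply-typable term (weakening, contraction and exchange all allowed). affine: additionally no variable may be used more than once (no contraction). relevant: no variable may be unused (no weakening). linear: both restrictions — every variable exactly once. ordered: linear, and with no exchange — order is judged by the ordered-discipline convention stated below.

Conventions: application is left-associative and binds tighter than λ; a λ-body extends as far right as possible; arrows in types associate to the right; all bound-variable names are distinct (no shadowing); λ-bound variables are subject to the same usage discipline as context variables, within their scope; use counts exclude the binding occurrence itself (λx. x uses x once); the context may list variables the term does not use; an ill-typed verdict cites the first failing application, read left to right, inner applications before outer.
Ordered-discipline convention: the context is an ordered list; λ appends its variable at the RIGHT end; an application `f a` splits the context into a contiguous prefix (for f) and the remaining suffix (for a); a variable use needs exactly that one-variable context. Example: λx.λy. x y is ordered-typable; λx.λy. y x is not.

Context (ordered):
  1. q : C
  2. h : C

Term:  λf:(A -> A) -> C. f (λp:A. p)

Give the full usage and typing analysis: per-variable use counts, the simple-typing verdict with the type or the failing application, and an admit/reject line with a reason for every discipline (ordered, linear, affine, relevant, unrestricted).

counts: q=0; h=0; f (bound)=1; p (bound)=1
uses in reading order: f, p
typing: the term checks, with type ((A -> A) -> C) -> C
ordered: ✗ — unused: q, h — weakening required
linear: ✗ — unused: q, h — weakening required
affine: ✓ — q, h, f, p: no repeats, contraction unneeded
relevant: ✗ — unused: q, h — weakening required
unrestricted: ✓ — type-checks (((A -> A) -> C) -> C) and nothing is barred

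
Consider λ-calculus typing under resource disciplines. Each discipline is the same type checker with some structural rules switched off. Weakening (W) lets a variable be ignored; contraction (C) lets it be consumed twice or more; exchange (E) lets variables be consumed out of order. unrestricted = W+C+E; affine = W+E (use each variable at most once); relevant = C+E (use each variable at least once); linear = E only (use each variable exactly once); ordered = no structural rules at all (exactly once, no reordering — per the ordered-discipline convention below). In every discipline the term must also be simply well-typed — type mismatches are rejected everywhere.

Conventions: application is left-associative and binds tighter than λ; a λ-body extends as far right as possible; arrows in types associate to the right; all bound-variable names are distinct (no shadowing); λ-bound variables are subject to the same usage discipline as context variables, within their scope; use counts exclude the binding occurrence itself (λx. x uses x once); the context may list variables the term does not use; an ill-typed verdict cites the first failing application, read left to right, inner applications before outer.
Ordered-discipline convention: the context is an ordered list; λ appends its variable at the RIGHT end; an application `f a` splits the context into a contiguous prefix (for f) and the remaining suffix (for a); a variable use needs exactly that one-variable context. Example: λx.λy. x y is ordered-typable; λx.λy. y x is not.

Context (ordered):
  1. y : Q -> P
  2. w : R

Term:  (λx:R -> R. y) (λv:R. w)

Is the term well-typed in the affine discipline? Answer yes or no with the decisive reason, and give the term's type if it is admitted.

yes — no duplicate uses among y, w, x, v; term : Q -> P
use counts: y: 1, w: 1, x (bound): 0, v (bound): 0
use order (left to right): y, w
typing: well-typed — term : Q -> P
summary: ordered ✗ | linear ✗ | affine ✓ | relevant ✗ | unrestricted ✓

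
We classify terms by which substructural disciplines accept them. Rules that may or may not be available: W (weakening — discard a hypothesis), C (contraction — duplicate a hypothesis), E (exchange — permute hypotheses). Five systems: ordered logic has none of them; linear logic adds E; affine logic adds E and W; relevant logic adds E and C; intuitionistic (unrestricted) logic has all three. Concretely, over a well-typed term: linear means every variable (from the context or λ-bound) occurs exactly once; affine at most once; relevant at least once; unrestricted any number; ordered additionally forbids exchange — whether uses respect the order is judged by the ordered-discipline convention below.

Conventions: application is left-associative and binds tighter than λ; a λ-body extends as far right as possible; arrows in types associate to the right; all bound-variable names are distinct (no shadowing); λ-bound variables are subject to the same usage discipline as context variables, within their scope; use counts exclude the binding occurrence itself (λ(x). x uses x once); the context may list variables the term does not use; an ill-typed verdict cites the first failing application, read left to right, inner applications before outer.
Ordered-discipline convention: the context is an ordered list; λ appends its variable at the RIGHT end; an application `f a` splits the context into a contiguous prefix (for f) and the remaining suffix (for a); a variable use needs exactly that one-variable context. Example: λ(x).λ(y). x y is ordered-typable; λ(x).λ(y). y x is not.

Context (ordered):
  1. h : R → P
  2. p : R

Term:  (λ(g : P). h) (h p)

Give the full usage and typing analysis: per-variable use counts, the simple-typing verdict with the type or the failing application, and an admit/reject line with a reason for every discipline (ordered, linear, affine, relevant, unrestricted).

counts: h=2; p=1; g (λ-bound)=0
use order (left to right): h, h, p
typing: well-typed at R → P
ordered: ✗, needs contraction — h ×2; g left unused
linear: ✗, needs contraction — h ×2; g left unused
affine: ✗, needs contraction — h ×2
relevant: ✗, g left unused
unrestricted: ✓, type-checks (R → P) and nothing is barred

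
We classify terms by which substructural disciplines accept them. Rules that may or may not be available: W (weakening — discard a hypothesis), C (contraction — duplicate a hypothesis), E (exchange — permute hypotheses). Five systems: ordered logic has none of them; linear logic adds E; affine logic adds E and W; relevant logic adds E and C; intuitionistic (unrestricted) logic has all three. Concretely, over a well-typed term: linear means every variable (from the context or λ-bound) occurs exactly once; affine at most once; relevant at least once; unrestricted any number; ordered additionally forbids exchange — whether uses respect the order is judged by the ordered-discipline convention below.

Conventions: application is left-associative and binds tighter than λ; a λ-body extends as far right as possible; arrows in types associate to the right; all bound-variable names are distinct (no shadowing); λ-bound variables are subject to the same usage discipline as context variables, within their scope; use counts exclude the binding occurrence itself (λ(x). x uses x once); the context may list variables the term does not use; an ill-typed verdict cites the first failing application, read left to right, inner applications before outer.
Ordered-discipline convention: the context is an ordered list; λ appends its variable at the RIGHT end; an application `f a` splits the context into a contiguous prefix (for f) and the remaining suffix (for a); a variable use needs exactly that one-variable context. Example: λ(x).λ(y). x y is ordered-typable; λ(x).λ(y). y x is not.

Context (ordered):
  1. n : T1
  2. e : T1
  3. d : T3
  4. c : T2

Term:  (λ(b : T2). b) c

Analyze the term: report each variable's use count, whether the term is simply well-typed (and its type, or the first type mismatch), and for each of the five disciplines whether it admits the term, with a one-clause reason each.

variable uses: n: 0×; e: 0×; d: 0×; c: 1×; b (bound): 1×
uses in reading order: b, c
typing: well-typed — term : T2
ordered: ✗ — n, e, d never used (weakening)
linear: ✗ — n, e, d never used (weakening)
affine: ✓ — n, e, d, c, b: no repeats, contraction unneeded
relevant: ✗ — n, e, d never used (weakening)
unrestricted: ✓ — simply typable at T2; W, C, E all held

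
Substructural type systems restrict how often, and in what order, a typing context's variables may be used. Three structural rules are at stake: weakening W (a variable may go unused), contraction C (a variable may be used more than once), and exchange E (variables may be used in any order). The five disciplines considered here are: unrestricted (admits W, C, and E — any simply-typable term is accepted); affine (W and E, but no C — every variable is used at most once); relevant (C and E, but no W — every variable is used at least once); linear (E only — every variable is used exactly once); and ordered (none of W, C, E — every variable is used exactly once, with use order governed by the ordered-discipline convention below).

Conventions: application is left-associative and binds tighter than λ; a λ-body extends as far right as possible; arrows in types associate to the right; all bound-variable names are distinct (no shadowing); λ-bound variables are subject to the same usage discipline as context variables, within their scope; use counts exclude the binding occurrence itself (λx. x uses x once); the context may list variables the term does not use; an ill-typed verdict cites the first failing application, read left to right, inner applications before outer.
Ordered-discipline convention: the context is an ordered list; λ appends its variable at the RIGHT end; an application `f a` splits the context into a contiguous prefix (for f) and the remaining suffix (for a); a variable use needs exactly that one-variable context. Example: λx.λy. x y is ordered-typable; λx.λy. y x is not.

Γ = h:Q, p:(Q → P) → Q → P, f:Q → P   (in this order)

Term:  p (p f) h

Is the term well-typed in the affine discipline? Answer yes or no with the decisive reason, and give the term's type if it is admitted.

no — repeated use of p ×2
variable uses: h: 1×; p: 2×; f: 1×
order of uses: p, p, f, h
typing: well-typed — term : P
across the five disciplines: ordered ✗; linear ✗; affine ✗; relevant ✓; unrestricted ✓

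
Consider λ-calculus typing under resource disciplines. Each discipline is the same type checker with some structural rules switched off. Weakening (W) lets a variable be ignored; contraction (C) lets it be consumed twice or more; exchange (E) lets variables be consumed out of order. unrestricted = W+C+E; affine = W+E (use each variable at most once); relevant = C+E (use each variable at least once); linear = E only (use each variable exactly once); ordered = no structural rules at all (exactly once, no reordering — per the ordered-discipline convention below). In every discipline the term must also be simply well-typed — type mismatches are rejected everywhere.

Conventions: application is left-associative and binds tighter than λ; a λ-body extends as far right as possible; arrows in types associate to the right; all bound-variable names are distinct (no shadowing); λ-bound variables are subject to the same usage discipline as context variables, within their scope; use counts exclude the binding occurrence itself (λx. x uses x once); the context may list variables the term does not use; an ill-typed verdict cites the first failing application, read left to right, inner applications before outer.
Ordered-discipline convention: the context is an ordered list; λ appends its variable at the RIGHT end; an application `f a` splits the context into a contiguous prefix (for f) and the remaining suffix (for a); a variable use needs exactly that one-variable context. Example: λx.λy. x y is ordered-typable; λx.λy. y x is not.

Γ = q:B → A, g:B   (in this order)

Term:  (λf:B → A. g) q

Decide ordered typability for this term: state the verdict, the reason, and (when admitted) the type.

no — needs weakening: f unused
use counts: q=1, g=1, f (λ-bound)=0
uses in reading order: g, q
typing: the term checks, with type B
per-discipline verdicts: ordered ✗ · linear ✗ · affine ✓ · relevant ✗ · unrestricted ✓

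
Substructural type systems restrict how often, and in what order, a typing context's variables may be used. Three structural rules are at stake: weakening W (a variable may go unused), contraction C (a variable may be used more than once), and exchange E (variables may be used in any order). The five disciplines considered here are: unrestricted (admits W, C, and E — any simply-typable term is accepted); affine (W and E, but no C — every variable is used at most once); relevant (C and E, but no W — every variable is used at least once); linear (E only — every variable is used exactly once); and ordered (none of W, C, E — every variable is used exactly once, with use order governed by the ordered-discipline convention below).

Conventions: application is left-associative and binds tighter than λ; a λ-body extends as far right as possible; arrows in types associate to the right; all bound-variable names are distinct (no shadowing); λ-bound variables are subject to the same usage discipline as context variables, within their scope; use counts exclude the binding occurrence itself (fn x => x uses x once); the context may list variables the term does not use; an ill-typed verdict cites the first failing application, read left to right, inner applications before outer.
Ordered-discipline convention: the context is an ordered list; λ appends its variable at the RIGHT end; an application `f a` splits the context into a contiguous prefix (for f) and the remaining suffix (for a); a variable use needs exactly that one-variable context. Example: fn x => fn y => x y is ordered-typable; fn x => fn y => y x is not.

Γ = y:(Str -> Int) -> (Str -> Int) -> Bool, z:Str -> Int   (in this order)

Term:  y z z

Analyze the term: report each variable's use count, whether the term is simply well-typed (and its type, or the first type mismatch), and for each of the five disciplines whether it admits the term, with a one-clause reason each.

counts: y: 1×, z: 2×
left-to-right use order: y, z, z
typing: ✓ — Bool
ordered: ✗ — uses contraction: z ×2
linear: ✗ — uses contraction: z ×2
affine: ✗ — uses contraction: z ×2
relevant: ✓ — y, z: all used, weakening unneeded
unrestricted: ✓ — simply typable at Bool; W, C, E all held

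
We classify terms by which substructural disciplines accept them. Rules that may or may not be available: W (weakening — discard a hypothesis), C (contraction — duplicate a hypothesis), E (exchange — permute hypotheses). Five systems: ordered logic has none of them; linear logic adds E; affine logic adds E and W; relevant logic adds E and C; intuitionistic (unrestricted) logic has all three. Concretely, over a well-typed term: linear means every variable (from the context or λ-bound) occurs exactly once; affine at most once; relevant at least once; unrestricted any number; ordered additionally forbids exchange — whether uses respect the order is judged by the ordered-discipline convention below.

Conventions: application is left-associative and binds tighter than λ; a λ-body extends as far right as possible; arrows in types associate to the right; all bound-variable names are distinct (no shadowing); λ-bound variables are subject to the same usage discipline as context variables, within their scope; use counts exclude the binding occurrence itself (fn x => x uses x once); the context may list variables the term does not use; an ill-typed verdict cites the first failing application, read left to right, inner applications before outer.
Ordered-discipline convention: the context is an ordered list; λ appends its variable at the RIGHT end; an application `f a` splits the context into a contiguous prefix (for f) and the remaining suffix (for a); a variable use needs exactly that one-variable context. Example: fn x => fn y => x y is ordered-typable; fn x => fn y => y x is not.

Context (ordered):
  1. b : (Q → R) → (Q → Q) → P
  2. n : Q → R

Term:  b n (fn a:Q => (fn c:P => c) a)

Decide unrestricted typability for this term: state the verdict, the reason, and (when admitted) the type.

no — the type mismatch rejects it
usage: b: 1×, n: 1×, a (λ-bound): 1×, c (λ-bound): 1×
uses in reading order: b, n, c, a
typing: ill-typed: a function awaiting P gets Q
across the five disciplines: ordered ✗; linear ✗; affine ✗; relevant ✗; unrestricted ✗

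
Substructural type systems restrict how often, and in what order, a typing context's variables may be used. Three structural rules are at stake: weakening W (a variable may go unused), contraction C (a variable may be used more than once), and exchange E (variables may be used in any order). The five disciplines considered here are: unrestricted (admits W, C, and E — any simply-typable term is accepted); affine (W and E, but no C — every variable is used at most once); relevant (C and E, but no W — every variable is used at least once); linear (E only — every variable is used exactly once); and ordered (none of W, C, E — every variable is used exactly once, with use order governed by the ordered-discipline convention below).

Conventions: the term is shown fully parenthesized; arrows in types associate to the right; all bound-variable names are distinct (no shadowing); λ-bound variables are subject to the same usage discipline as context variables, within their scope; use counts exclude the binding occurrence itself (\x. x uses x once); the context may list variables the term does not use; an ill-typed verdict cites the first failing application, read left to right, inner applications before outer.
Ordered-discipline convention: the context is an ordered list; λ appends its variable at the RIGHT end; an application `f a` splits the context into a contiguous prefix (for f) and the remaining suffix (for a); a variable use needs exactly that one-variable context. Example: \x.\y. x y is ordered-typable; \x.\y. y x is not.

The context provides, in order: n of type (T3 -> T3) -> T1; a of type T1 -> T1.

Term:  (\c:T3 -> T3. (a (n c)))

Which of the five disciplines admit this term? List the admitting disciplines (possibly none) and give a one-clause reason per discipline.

admitted by: linear, affine, relevant, unrestricted
usage: n: 1×, a: 1×, c [bound]: 1×
use order (left to right): a, n, c
typing: well-typed — term : (T3 -> T3) -> T1
ordered: ✗ — needs exchange: uses follow a, n, c
linear: ✓ — each of n, a, c used exactly once
affine: ✓ — no duplicate uses among n, a, c
relevant: ✓ — every one of n, a, c appears
unrestricted: ✓ — simply typable at (T3 -> T3) -> T1; W, C, E all held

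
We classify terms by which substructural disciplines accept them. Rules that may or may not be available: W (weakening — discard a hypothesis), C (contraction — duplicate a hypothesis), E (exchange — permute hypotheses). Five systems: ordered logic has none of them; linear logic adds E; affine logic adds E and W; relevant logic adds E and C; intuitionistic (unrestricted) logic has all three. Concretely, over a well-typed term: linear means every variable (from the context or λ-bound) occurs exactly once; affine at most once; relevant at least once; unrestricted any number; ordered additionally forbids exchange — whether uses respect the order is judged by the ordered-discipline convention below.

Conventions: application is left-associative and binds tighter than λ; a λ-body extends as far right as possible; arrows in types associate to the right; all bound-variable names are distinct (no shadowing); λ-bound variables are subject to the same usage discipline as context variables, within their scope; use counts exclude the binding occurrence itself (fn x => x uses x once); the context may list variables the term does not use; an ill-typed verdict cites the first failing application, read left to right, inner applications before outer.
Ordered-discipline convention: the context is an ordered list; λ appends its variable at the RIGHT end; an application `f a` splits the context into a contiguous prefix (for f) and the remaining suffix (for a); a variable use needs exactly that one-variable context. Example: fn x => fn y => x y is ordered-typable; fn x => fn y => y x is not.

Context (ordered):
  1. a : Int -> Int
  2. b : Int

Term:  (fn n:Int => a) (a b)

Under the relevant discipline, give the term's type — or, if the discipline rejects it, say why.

not well-typed under relevant — n left unused
variable uses: a: 2×, b: 1×, n (λ-bound): 0×
order of uses: a, a, b
typing: the term checks, with type Int -> Int
all disciplines: ordered ✗ · linear ✗ · affine ✗ · relevant ✗ · unrestricted ✓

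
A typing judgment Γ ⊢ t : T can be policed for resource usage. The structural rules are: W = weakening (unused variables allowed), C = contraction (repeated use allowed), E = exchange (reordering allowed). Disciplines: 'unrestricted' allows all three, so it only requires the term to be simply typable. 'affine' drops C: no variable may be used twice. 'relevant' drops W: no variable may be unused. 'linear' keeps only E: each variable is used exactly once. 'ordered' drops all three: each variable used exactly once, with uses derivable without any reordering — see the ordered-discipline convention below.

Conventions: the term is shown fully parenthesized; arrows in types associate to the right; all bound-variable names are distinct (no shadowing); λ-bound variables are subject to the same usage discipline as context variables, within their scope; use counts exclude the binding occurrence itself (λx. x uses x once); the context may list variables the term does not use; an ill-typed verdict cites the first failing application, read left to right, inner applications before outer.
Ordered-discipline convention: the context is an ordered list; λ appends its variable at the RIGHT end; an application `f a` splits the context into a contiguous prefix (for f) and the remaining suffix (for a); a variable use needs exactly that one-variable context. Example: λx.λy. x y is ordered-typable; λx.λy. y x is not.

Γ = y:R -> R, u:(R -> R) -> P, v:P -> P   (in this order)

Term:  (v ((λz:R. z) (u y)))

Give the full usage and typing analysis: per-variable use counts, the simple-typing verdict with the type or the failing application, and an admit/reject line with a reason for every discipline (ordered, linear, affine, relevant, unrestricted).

counts: y: 1×, u: 1×, v: 1×, z (bound): 1×
order of uses: v, z, u, y
typing: ill-typed: an application expects R but receives P
ordered ✗ (a type mismatch blocks all five)
linear ✗ (the type mismatch rejects it)
affine ✗ (not simply typable)
relevant ✗ (fails simple typing)
unrestricted ✗ (a type mismatch blocks all five)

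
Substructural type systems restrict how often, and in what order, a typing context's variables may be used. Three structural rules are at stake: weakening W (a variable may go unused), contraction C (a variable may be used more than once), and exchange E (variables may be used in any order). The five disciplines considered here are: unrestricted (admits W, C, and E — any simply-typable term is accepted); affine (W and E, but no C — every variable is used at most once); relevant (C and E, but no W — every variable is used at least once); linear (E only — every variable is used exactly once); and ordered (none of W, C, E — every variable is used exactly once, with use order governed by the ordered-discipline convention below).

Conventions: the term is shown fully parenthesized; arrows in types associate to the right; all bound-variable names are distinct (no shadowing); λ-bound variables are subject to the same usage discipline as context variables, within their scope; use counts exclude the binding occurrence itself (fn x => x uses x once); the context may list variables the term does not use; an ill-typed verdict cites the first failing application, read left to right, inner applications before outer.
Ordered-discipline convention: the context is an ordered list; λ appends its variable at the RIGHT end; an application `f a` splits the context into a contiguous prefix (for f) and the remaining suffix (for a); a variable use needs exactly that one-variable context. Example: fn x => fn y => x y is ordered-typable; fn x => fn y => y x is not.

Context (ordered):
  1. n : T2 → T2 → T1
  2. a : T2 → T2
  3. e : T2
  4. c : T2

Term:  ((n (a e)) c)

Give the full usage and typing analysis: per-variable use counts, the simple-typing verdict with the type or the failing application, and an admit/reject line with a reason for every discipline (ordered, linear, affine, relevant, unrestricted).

variable uses: n ×1, a ×1, e ×1, c ×1
order of uses: n, a, e, c
typing: the term checks, with type T1
ordered: ✓ — single-use (n, a, e, c), ordered derivation ok
linear: ✓ — exactly-once usage across n, a, e, c
affine: ✓ — at most one use each (n, a, e, c)
relevant: ✓ — none of n, a, e, c goes unused
unrestricted: ✓ — typability at T1 is all that's needed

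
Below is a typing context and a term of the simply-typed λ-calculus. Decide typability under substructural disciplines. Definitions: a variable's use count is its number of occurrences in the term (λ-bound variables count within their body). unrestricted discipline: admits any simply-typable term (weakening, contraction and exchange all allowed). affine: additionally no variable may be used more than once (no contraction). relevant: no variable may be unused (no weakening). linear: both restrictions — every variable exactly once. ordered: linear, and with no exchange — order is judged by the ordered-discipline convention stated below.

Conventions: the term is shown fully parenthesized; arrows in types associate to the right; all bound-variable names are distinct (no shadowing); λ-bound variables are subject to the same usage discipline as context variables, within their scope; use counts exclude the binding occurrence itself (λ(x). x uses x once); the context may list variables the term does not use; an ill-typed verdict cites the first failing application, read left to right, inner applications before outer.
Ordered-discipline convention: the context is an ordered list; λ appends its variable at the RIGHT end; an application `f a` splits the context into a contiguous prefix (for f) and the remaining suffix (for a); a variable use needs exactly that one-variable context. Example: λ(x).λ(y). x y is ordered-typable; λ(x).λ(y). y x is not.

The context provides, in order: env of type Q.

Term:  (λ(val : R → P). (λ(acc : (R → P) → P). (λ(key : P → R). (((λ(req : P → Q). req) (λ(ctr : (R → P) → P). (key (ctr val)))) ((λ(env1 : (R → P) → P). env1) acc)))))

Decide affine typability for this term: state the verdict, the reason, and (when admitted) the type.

no — a type mismatch blocks all five
variable uses: env: 0; val [bound]: 1; acc [bound]: 1; key [bound]: 1; req [bound]: 1; ctr [bound]: 1; env1 [bound]: 1
left-to-right use order: req, key, ctr, val, env1, acc
typing: ill-typed: argument of type ((R → P) → P) → R where P → Q is required
summary: ordered ✗ | linear ✗ | affine ✗ | relevant ✗ | unrestricted ✗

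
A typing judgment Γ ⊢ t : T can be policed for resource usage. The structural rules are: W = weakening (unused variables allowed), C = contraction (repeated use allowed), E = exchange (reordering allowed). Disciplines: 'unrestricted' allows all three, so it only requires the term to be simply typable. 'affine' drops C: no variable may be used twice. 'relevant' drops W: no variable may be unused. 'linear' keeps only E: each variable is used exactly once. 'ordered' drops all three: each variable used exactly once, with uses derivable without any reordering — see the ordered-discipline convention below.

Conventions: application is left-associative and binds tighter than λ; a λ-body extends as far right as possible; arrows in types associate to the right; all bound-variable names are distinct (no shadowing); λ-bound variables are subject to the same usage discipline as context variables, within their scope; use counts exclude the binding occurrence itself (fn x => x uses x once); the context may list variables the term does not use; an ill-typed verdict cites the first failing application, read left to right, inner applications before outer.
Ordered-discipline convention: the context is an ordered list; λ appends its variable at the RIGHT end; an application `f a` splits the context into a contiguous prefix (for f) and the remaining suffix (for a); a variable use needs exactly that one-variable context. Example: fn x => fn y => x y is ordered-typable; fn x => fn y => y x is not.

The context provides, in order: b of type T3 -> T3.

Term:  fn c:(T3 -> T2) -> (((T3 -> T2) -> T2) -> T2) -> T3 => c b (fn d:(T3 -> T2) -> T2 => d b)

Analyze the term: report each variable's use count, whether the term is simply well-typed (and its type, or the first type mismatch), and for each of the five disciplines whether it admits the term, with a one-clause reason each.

counts: b=2, c [bound]=1, d [bound]=1
left-to-right use order: c, b, d, b
typing: ill-typed: argument of type T3 -> T3 where T3 -> T2 is required
ordered: ✗, fails simple typing
linear: ✗, a type mismatch blocks all five
affine: ✗, the type mismatch rejects it
relevant: ✗, not simply typable
unrestricted: ✗, fails simple typing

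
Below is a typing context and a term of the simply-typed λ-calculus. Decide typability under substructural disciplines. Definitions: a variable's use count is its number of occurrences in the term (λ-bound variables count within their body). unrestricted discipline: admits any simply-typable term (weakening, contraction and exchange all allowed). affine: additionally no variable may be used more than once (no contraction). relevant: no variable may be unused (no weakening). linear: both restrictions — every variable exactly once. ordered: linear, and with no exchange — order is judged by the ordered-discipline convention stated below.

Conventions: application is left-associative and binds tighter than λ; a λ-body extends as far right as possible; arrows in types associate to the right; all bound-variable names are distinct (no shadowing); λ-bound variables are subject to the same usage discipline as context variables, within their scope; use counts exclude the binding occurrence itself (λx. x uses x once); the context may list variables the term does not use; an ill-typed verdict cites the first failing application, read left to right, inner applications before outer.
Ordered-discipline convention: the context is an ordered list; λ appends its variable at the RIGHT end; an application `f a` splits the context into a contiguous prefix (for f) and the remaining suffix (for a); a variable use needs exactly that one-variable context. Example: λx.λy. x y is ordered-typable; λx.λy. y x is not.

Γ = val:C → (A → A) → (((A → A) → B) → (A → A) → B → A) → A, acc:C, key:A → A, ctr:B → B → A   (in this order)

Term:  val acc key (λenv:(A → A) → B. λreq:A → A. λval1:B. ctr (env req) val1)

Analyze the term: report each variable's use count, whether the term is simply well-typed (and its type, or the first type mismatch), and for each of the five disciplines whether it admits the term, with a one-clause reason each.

counts: val: 1×; acc: 1×; key: 1×; ctr: 1×; env [bound]: 1×; req [bound]: 1×; val1 [bound]: 1×
order of uses: val, acc, key, ctr, env, req, val1
typing: well-typed at A
ordered: ✓ — val, acc, key, ctr, env, req, val1 once each; derivable with no W/C/E
linear: ✓ — exactly-once usage across val, acc, key, ctr, env, req, val1
affine: ✓ — at most one use each (val, acc, key, ctr, env, req, val1)
relevant: ✓ — none of val, acc, key, ctr, env, req, val1 goes unused
unrestricted: ✓ — type-checks (A) and nothing is barred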